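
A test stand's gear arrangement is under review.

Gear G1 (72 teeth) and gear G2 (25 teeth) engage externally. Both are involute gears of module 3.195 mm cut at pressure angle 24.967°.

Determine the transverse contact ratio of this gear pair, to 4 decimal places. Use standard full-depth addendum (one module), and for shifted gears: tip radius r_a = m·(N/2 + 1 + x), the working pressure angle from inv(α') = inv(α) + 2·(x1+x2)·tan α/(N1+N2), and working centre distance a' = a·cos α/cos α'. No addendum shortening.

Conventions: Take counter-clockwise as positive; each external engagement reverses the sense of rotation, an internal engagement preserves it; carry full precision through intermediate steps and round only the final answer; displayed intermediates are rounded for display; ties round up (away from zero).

1.5093

topology: single-mesh involute geometry — m = 3.195, 72T/25T pair
base radii: r_b1 = 104.271501, r_b2 = 36.205382
tip radii: r_a1 = 118.215000, r_a2 = 43.132500
no profile shift: α' = α, a' = a
action lengths: √(r_a1²−r_b1²) = 55.697758, √(r_a2²−r_b2²) = 23.443183
base pitch p_b = π·m·cos α = 9.099405
CR = (55.697758 + 23.443183 − 154.957500·sin 24.96700°)/9.099405 = 1.509326
contact ratio ≈ 1.5093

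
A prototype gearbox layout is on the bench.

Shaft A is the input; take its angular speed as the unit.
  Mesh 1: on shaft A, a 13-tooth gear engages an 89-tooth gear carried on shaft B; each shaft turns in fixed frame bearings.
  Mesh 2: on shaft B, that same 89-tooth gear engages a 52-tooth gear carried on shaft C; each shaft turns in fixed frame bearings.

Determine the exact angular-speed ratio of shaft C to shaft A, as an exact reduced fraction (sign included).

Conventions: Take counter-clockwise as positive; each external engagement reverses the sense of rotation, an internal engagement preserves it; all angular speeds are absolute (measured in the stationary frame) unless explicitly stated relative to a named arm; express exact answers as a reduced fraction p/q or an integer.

1/4

class = fixed-axis compound train [2 meshes; 2 ratios multiply, 2 sense flips]
mesh 1 [13T→89T]: running ratio 13/89, sense −
mesh 2 [89T→52T]: running ratio 1/4, sense +
ω_out/ω_in = 1/4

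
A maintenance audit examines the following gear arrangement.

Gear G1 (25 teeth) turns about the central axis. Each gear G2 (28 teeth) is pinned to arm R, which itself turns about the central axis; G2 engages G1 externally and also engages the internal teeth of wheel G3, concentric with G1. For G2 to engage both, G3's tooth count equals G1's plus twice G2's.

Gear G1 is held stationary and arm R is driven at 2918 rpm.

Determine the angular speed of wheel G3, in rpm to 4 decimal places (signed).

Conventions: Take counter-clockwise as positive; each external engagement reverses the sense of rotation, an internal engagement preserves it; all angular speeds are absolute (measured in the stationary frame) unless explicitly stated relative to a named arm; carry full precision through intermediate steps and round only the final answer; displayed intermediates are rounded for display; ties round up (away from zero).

planetary set (25T centre, 28T on arm, 81T internal) — Willis relation
normalise by the input: solve with ω_arm = 1, then scale by 2918 rpm
ring teeth: 25 + 2·28 = 81
25(ω_sun−ω_arm) = −81(ω_ring−ω_arm),  ω_sun = 0, ω_arm = 1
ω_ring = 1 − (25/81)(0−1) = 106/81
scale: ω_ring = 106/81 × 2918 rpm = +3818.6173 rpm

+3818.6173 rpm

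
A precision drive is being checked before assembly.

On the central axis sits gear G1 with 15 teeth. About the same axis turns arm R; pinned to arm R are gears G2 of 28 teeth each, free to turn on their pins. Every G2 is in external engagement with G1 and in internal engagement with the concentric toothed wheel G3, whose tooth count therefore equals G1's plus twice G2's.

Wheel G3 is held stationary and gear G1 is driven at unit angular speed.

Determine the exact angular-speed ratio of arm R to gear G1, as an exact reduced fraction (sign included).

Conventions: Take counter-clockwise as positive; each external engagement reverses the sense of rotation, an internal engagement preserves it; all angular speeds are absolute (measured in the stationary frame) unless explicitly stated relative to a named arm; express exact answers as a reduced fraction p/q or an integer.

planetary set (15T centre, 28T on arm, 71T internal) — Willis relation
ring teeth: 15 + 2·28 = 71
15(ω_sun−ω_arm) = −71(ω_ring−ω_arm),  ω_ring = 0, ω_sun = 1
15(1−ω_arm) = −71(0−ω_arm)  ⇒  86·ω_arm = 15  ⇒  ω_arm = 15/86
ω_out/ω_in = 15/86

15/86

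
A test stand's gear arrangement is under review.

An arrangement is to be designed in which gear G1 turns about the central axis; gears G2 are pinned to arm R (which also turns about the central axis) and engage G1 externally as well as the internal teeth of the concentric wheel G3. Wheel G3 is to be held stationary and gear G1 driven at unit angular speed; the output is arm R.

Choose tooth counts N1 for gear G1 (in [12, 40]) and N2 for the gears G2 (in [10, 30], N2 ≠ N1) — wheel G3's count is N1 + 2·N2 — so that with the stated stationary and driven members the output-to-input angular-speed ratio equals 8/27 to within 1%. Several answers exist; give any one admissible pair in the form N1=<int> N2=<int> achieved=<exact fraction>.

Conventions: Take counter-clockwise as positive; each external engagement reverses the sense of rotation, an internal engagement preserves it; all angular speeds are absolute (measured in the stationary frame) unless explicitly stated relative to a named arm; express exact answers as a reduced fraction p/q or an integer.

N1=16 N2=11 achieved=8/27

planetary set to be sized for 8/27 (Willis relation)
Willis with ω_ring = 0: ω_arm/ω_sun = N1/(N1+N3); set equal to 8/27  ⇒  N3/N1 = 1/(8/27) − 1 = 19/8
N3 = N1 + 2·N2  ⇒  N2/N1 = (N3/N1 − 1)/2 = (19/8 − 1)/2 = 11/16
smallest multiple with N1 ≥ 12 and N2 ≥ 10: k = 1  ⇒  N1 = 1·16 = 16, N2 = 1·11 = 11 (N1 ≤ 40, N2 ≤ 30, N2 ≠ N1 ✓), N3 = 16 + 2·11 = 38
check: N1/(N1+N3) with N1 = 16, N3 = 38 gives 8/27; |achieved − target| = 0 ≤ 2/675 ✓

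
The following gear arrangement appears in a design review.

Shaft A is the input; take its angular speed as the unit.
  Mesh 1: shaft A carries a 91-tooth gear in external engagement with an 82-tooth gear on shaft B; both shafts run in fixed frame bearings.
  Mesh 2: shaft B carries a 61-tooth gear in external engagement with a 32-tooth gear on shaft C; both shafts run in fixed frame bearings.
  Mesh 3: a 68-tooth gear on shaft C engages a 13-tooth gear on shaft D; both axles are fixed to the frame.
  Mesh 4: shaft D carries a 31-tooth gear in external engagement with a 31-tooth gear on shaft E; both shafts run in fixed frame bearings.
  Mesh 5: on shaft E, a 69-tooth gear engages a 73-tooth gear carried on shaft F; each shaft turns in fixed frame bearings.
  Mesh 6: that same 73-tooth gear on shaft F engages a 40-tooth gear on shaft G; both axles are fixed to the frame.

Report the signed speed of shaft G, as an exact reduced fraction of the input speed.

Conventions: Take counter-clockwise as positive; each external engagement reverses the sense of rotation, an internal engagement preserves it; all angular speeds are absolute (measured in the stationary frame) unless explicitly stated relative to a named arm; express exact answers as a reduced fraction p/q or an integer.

6-mesh fixed-axis compound train (all bearings frame-fixed)
mesh 1 [91T→82T]: |ω|/ω_in = 1×91/82 = 91/82, sense flips to −
mesh 2 [61T→32T]: |ω|/ω_in = (91/82)×61/32 = 5551/2624, sense flips to +
mesh 3 [68T→13T]: |ω|/ω_in = (5551/2624)×68/13 = 7259/656, sense flips to −
mesh 4 [31T→31T]: |ω|/ω_in = (7259/656)×31/31 = 7259/656, sense flips to +
mesh 5 [69T→73T]: |ω|/ω_in = (7259/656)×69/73 = 500871/47888, sense flips to −
mesh 6 [73T→40T]: |ω|/ω_in = (500871/47888)×73/40 = 500871/26240, sense flips to +
signed output speed (× input speed) = 500871/26240

500871/26240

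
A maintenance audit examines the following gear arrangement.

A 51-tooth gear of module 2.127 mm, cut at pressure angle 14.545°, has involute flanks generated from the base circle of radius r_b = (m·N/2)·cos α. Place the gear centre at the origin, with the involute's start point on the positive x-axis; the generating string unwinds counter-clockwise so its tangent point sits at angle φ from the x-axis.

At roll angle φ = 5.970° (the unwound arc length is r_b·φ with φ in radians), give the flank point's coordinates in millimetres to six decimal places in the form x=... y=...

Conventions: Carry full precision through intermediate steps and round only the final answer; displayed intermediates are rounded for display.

topology: single-mesh involute geometry — m = 2.127, N = 51
pitch radius r_p = m·N/2 = 2.127·51/2 = 54.238500
base radius r_b = r_p·cos α = 54.238500·cos 14.545° = 52.500194
roll angle φ = 5.970° = 0.10419616 rad
x = r_b·(cos φ + φ·sin φ) = 52.784414
y = r_b·(sin φ − φ·cos φ) = 0.019775

x=52.784414 y=0.019775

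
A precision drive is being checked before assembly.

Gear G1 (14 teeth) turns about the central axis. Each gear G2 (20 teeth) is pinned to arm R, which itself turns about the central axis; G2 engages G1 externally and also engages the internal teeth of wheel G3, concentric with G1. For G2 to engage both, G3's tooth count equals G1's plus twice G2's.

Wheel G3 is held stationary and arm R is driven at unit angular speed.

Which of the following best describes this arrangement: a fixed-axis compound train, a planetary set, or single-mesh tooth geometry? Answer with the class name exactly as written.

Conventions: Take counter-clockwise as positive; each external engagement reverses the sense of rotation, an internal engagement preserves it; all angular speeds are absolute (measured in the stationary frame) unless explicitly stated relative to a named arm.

recognized (axles ride arm R): planetary set, 14/20/54 teeth
classification: planetary set

planetary set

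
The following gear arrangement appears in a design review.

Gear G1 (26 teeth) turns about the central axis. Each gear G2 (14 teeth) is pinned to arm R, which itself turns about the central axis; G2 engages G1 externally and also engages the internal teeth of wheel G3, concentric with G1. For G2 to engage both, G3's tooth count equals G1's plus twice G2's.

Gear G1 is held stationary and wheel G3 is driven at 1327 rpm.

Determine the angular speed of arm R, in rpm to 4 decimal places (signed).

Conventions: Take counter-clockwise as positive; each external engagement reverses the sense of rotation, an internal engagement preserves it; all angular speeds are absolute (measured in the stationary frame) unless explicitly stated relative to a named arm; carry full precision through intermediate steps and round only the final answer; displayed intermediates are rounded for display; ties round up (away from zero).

class = planetary set [G3 = 26+2·14 = 54; Willis about the carrier]
normalise by the input: solve with ω_ring = 1, then scale by 1327 rpm
ring teeth: 26 + 2·14 = 54
26(ω_sun−ω_arm) = −54(ω_ring−ω_arm),  ω_sun = 0, ω_ring = 1
26(0−ω_arm) = −54(1−ω_arm)  ⇒  80·ω_arm = 54  ⇒  ω_arm = 27/40
scale: ω_arm = 27/40 × 1327 rpm = +895.7250 rpm

+895.7250 rpm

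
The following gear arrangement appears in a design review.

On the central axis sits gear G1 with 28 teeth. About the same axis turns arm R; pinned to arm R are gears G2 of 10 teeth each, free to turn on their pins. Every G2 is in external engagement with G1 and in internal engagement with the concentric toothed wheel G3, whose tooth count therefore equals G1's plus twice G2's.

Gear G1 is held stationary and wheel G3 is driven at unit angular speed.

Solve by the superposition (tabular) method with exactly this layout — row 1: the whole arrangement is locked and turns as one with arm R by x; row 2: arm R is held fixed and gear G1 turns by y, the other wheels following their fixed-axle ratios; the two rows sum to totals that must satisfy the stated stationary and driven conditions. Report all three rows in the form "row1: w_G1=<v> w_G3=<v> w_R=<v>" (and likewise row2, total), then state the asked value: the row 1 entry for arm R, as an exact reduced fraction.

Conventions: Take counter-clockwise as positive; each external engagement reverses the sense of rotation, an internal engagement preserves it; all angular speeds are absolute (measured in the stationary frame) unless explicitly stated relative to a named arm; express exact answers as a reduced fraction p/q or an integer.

row1: w_G1=12/19 w_G3=12/19 w_R=12/19
row2: w_G1=-12/19 w_G3=7/19 w_R=0
total: w_G1=0 w_G3=1 w_R=12/19
asked value: 12/19

topology: planetary set — G1 28T / G2 10T / G3 48T, arm = carrier (Willis)
row 1 (train locked, turned with arm): all members turn x
row 2 (arm held, sun turns y): ω_ring = −(28/48)·y, ω_arm = 0
boundary: total ω_sun = x + y = 0 and total ω_ring = x − (28/48)·y = 1  ⇒  y = -12/19, x = 12/19
row 2 ring = −(28/48)·(-12/19) = 7/19
totals (row 1 + row 2): sun 12/19 + (-12/19) = 0, ring 12/19 + 7/19 = 1, arm 12/19 + 0 = 12/19
asked cell (row1, arm) = 12/19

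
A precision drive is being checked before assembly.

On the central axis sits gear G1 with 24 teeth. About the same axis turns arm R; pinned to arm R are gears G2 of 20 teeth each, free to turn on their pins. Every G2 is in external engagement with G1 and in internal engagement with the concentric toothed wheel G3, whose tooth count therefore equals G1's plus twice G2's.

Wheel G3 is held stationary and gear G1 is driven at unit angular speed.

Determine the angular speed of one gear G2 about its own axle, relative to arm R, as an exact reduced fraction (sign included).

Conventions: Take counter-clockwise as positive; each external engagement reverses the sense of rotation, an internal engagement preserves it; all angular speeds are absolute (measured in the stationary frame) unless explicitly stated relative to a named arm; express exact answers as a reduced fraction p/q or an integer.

-48/55

topology: planetary set — G1 24T / G2 20T / G3 64T, arm = carrier (Willis)
ring teeth: 24 + 2·20 = 64
24(ω_sun−ω_arm) = −64(ω_ring−ω_arm),  ω_ring = 0, ω_sun = 1
24(1−ω_arm) = −64(0−ω_arm)  ⇒  88·ω_arm = 24  ⇒  ω_arm = 3/11
sun–planet mesh: 24·(1−3/11) = −20·(ω_p−ω_arm)  ⇒  ω_p−ω_arm = -48/55
exact speed ratio = -48/55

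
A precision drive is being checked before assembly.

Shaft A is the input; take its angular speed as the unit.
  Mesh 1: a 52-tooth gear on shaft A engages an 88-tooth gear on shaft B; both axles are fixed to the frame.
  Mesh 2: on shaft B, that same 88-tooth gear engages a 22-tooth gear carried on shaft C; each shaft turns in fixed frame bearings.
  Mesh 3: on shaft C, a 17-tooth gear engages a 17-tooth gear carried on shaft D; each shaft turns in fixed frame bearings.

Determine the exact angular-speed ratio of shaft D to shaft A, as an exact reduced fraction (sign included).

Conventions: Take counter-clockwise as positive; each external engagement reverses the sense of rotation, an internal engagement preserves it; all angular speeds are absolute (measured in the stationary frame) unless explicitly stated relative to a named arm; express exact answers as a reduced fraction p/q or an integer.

-26/11

class = fixed-axis compound train [3 meshes; 3 ratios multiply, 3 sense flips]
mesh 1 [52T→88T]: running ratio 13/22, sense −
mesh 2 [88T→22T]: running ratio 26/11, sense +
mesh 3 [17T→17T]: running ratio 26/11, sense −
ω_out/ω_in = -26/11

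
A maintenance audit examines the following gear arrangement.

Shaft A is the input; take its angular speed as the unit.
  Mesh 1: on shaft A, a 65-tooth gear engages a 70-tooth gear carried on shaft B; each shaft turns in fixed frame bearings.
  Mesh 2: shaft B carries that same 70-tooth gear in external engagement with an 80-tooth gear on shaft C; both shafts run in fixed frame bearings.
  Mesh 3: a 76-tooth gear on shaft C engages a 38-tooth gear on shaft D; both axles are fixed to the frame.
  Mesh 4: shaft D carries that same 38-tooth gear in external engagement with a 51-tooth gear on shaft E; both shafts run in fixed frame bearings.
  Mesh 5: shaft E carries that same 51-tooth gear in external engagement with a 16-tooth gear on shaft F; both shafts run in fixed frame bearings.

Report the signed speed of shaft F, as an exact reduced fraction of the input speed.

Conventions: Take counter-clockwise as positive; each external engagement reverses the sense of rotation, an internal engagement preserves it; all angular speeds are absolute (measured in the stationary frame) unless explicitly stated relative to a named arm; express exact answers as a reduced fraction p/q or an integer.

-247/64

5-mesh fixed-axis compound train (all bearings frame-fixed)
mesh 1 [65T→70T]: |ω|/ω_in = 1×65/70 = 13/14, sense flips to −
mesh 2 [70T→80T]: |ω|/ω_in = (13/14)×70/80 = 13/16, sense flips to +
mesh 3 [76T→38T]: |ω|/ω_in = (13/16)×76/38 = 13/8, sense flips to −
mesh 4 [38T→51T]: |ω|/ω_in = (13/8)×38/51 = 247/204, sense flips to +
mesh 5 [51T→16T]: |ω|/ω_in = (247/204)×51/16 = 247/64, sense flips to −
signed output speed (× input speed) = -247/64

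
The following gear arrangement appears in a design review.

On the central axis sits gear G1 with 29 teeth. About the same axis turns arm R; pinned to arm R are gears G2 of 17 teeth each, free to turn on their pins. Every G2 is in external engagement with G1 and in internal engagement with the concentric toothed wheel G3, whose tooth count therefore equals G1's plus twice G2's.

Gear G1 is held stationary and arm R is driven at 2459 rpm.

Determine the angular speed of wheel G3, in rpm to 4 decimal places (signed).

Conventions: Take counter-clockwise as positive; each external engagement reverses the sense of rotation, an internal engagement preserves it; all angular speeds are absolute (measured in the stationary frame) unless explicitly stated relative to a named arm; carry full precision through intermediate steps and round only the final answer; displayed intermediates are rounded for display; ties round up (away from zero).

topology: planetary set — G1 29T / G2 17T / G3 63T, arm = carrier (Willis)
normalise by the input: solve with ω_arm = 1, then scale by 2459 rpm
ring teeth: 29 + 2·17 = 63
29(ω_sun−ω_arm) = −63(ω_ring−ω_arm),  ω_sun = 0, ω_arm = 1
ω_ring = 1 − (29/63)(0−1) = 92/63
scale: ω_ring = 92/63 × 2459 rpm = +3590.9206 rpm

+3590.9206 rpm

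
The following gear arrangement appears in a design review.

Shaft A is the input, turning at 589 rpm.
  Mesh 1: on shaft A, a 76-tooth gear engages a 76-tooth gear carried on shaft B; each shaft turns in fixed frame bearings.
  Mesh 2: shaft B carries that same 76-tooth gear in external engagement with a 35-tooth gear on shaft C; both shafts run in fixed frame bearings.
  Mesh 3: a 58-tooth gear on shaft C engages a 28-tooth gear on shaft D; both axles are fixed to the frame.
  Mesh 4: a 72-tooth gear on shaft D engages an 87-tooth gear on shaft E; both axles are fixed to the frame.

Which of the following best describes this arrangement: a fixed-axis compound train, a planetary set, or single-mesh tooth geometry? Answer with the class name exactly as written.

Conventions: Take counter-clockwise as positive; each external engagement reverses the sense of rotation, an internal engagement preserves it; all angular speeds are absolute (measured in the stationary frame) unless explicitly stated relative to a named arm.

fixed-axis compound train

topology: fixed-axis compound train — 4 meshes, A→E
classification: fixed-axis compound train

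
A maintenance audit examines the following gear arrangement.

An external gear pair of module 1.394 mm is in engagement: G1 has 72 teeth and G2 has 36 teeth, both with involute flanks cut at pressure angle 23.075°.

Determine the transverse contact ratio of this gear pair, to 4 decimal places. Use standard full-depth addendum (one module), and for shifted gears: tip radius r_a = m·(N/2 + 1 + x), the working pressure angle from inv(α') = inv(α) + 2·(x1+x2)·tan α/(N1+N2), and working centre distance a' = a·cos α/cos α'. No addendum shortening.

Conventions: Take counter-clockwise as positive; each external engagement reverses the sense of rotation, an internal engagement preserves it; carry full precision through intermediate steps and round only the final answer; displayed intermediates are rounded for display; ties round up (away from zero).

1.6073

class = single-mesh tooth geometry [involute pair 72T × 36T, m = 1.394]
base radii: r_b1 = 46.168909, r_b2 = 23.084454
tip radii: r_a1 = 51.578000, r_a2 = 26.486000
no profile shift: α' = α, a' = a
action lengths: √(r_a1²−r_b1²) = 22.993955, √(r_a2²−r_b2²) = 12.985229
base pitch p_b = π·m·cos α = 4.028997
CR = (22.993955 + 12.985229 − 75.276000·sin 23.07500°)/4.028997 = 1.607305
contact ratio ≈ 1.6073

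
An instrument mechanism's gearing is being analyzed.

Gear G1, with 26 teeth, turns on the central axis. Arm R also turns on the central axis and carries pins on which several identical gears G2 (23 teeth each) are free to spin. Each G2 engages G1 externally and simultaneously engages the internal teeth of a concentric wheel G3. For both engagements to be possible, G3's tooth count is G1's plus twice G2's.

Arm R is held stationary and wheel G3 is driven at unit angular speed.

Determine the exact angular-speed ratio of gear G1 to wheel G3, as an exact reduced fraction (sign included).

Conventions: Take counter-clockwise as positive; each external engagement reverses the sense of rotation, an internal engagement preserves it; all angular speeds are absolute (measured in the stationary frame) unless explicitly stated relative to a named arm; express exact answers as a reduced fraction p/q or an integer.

-36/13

planetary set (26T centre, 23T on arm, 72T internal) — Willis relation
ring teeth: 26 + 2·23 = 72
26(ω_sun−ω_arm) = −72(ω_ring−ω_arm),  ω_arm = 0, ω_ring = 1
ω_sun = 0 − (72/26)(1−0) = -36/13
ω_out/ω_in = -36/13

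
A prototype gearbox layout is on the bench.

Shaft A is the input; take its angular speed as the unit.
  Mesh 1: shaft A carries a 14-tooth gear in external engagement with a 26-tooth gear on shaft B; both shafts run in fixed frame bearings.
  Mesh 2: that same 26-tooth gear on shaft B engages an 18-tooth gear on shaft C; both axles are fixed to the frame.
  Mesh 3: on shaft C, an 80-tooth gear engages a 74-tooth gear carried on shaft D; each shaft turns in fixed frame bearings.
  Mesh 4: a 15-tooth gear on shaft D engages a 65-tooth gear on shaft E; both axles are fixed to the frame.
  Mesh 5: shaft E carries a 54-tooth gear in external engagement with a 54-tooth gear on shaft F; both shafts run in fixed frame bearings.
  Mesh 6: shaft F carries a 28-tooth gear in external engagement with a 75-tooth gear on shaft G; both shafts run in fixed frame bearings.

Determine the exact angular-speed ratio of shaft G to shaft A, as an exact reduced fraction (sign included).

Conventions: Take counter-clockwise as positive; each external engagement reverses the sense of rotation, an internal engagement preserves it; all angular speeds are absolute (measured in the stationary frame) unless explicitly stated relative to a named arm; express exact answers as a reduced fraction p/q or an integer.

class = fixed-axis compound train [6 meshes; 6 ratios multiply, 6 sense flips]
mesh 1 [14T→26T]: running ratio 7/13, sense −
mesh 2 [26T→18T]: running ratio 7/9, sense +
mesh 3 [80T→74T]: running ratio 280/333, sense −
mesh 4 [15T→65T]: running ratio 280/1443, sense +
mesh 5 [54T→54T]: running ratio 280/1443, sense −
mesh 6 [28T→75T]: running ratio 1568/21645, sense +
ω_out/ω_in = 1568/21645

1568/21645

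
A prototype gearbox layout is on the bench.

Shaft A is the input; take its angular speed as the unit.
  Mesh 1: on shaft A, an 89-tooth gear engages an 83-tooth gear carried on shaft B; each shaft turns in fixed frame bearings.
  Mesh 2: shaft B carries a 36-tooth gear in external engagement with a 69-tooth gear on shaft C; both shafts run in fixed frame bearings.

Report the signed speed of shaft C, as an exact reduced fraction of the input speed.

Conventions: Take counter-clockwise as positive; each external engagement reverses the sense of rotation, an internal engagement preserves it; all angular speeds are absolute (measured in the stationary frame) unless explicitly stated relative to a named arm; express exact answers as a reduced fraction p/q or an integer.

2-mesh fixed-axis compound train (all bearings frame-fixed)
mesh 1 [89T→83T]: |ω|/ω_in = 1×89/83 = 89/83, sense flips to −
mesh 2 [36T→69T]: |ω|/ω_in = (89/83)×36/69 = 1068/1909, sense flips to +
signed output speed (× input speed) = 1068/1909

1068/1909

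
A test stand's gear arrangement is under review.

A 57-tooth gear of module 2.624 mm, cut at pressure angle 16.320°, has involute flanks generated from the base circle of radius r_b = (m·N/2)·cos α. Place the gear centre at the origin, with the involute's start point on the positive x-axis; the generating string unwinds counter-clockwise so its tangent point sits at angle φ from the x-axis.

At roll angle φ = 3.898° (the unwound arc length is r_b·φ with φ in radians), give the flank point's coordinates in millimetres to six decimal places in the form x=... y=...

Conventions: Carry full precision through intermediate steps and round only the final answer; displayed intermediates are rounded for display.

x=71.936651 y=0.007530

single-mesh involute tooth geometry (57T wheel at module 2.624)
pitch radius r_p = m·N/2 = 2.624·57/2 = 74.784000
base radius r_b = r_p·cos α = 74.784000·cos 16.320° = 71.770748
roll angle φ = 3.898° = 0.06803293 rad
x = r_b·(cos φ + φ·sin φ) = 71.936651
y = r_b·(sin φ − φ·cos φ) = 0.007530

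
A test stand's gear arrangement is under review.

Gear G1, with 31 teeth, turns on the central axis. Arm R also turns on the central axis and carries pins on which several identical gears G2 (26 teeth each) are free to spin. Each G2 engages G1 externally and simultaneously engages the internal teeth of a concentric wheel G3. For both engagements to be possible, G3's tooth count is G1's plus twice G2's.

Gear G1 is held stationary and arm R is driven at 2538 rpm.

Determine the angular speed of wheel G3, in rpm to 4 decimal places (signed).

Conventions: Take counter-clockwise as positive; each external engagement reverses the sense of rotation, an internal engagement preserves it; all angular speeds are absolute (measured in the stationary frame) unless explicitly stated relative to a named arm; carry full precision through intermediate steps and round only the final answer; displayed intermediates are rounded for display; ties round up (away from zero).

topology: planetary set — G1 31T / G2 26T / G3 83T, arm = carrier (Willis)
normalise by the input: solve with ω_arm = 1, then scale by 2538 rpm
ring teeth: 31 + 2·26 = 83
31(ω_sun−ω_arm) = −83(ω_ring−ω_arm),  ω_sun = 0, ω_arm = 1
ω_ring = 1 − (31/83)(0−1) = 114/83
scale: ω_ring = 114/83 × 2538 rpm = +3485.9277 rpm

+3485.9277 rpm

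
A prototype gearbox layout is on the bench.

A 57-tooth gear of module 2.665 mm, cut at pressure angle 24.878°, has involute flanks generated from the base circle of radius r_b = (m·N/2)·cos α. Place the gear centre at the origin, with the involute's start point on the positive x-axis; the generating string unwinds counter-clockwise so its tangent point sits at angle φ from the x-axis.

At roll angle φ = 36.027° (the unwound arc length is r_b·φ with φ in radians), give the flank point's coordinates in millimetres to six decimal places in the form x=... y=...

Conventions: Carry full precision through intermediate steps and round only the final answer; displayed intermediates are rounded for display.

single-mesh involute tooth geometry (57T wheel at module 2.665)
pitch radius r_p = m·N/2 = 2.665·57/2 = 75.952500
base radius r_b = r_p·cos α = 75.952500·cos 24.878° = 68.904534
roll angle φ = 36.027° = 0.62878977 rad
x = r_b·(cos φ + φ·sin φ) = 81.209020
y = r_b·(sin φ − φ·cos φ) = 5.487491

x=81.209020 y=5.487491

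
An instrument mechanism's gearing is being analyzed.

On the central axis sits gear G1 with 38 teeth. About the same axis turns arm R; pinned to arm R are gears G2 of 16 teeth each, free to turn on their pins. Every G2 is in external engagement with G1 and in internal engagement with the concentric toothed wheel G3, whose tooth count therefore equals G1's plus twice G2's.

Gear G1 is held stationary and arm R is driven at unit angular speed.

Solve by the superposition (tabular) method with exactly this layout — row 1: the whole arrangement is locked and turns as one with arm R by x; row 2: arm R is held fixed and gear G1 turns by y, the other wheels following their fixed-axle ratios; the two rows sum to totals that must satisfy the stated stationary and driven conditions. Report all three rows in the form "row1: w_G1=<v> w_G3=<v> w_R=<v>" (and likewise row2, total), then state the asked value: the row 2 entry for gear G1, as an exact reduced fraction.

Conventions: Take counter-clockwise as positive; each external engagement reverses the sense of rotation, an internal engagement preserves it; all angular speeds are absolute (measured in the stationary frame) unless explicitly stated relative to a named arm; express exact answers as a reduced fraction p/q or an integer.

class = planetary set [G3 = 38+2·16 = 70; Willis about the carrier]
row 1: whole set turns with the arm by x
row 2: sun turns y, ring = −(38/70)·y, arm 0
boundary: total ω_sun = x + y = 0 and total ω_arm = x = 1  ⇒  y = -1, x = 1
row 2 ring = −(38/70)·(-1) = 19/35
totals (row 1 + row 2): sun 1 + (-1) = 0, ring 1 + 19/35 = 54/35, arm 1 + 0 = 1
asked cell (row2, sun) = -1

row1: w_G1=1 w_G3=1 w_R=1
row2: w_G1=-1 w_G3=19/35 w_R=0
total: w_G1=0 w_G3=54/35 w_R=1
asked value: -1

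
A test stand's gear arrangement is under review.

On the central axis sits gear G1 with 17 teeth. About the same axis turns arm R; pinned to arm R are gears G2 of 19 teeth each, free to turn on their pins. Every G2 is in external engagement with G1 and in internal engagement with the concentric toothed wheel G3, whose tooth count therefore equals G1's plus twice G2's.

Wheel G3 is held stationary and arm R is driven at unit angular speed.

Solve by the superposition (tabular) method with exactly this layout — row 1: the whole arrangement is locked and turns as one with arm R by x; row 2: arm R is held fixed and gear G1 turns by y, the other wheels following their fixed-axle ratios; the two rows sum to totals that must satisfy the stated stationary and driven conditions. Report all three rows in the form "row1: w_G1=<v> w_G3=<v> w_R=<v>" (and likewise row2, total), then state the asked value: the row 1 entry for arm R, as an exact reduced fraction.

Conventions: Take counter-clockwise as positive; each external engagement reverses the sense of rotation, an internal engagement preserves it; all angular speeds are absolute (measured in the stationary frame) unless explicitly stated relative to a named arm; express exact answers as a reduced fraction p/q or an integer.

class = planetary set [G3 = 17+2·19 = 55; Willis about the carrier]
row 1 — lock + rotate with arm: ω_sun = ω_ring = ω_arm = x
row 2 (arm held, sun turns y): ω_ring = −(17/55)·y, ω_arm = 0
boundary: total ω_ring = x − (17/55)·y = 0 and total ω_arm = x = 1  ⇒  y = 55/17, x = 1
row 2 ring = −(17/55)·55/17 = -1
totals (row 1 + row 2): sun 1 + 55/17 = 72/17, ring 1 + (-1) = 0, arm 1 + 0 = 1
asked cell (row1, arm) = 1

row1: w_G1=1 w_G3=1 w_R=1
row2: w_G1=55/17 w_G3=-1 w_R=0
total: w_G1=72/17 w_G3=0 w_R=1
asked value: 1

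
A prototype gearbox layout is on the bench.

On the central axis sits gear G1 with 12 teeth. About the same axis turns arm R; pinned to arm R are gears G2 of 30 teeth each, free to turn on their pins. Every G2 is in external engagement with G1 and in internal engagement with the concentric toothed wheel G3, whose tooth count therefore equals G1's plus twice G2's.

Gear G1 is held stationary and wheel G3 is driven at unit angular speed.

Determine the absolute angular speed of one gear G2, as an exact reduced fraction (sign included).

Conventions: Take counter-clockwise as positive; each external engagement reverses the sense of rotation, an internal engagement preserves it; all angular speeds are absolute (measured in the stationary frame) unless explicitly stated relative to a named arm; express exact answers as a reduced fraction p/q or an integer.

6/5

topology: planetary set — G1 12T / G2 30T / G3 72T, arm = carrier (Willis)
ring teeth: 12 + 2·30 = 72
12(ω_sun−ω_arm) = −72(ω_ring−ω_arm),  ω_sun = 0, ω_ring = 1
12(0−ω_arm) = −72(1−ω_arm)  ⇒  84·ω_arm = 72  ⇒  ω_arm = 6/7
sun–planet mesh: 12·(0−6/7) = −30·(ω_p−ω_arm)  ⇒  ω_p−ω_arm = 12/35
ω_p = 6/7 + 12/35 = 6/5
exact speed ratio = 6/5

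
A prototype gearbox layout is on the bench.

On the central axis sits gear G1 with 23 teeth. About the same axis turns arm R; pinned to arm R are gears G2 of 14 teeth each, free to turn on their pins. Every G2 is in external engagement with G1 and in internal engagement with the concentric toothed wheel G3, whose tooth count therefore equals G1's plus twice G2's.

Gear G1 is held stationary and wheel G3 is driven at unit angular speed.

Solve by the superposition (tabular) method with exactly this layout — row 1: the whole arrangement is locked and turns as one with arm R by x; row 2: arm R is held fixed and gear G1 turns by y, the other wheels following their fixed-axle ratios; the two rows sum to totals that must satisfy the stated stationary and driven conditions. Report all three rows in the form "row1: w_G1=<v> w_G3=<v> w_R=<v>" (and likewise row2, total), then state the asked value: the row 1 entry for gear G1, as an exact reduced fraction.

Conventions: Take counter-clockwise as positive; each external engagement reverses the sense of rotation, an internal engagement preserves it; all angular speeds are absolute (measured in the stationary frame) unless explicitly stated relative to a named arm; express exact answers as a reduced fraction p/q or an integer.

row1: w_G1=51/74 w_G3=51/74 w_R=51/74
row2: w_G1=-51/74 w_G3=23/74 w_R=0
total: w_G1=0 w_G3=1 w_R=51/74
asked value: 51/74

planetary set (23T centre, 14T on arm, 51T internal) — Willis relation
row 1 — lock + rotate with arm: ω_sun = ω_ring = ω_arm = x
row 2: sun turns y, ring = −(23/51)·y, arm 0
boundary: total ω_sun = x + y = 0 and total ω_ring = x − (23/51)·y = 1  ⇒  y = -51/74, x = 51/74
row 2 ring = −(23/51)·(-51/74) = 23/74
totals (row 1 + row 2): sun 51/74 + (-51/74) = 0, ring 51/74 + 23/74 = 1, arm 51/74 + 0 = 51/74
asked cell (row1, sun) = 51/74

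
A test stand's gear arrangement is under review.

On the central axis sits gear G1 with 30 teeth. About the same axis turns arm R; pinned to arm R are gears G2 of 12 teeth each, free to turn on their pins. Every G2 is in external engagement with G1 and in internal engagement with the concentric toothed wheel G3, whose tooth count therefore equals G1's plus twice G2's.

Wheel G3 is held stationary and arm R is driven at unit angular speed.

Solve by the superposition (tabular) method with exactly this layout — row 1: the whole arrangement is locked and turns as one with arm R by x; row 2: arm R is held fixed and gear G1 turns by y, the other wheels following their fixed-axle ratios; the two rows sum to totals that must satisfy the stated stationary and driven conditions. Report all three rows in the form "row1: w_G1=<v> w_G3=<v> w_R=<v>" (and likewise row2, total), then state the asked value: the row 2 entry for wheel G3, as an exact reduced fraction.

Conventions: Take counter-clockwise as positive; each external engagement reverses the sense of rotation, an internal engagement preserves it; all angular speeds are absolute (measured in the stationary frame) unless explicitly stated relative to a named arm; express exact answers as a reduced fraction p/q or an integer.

row1: w_G1=1 w_G3=1 w_R=1
row2: w_G1=9/5 w_G3=-1 w_R=0
total: w_G1=14/5 w_G3=0 w_R=1
asked value: -1

class = planetary set [G3 = 30+2·12 = 54; Willis about the carrier]
row 1: whole set turns with the arm by x
superposition row 2 [arm held]: sun y, ring −(30/54)·y, arm 0
boundary: total ω_ring = x − (30/54)·y = 0 and total ω_arm = x = 1  ⇒  y = 9/5, x = 1
row 2 ring = −(30/54)·9/5 = -1
totals (row 1 + row 2): sun 1 + 9/5 = 14/5, ring 1 + (-1) = 0, arm 1 + 0 = 1
asked cell (row2, ring) = -1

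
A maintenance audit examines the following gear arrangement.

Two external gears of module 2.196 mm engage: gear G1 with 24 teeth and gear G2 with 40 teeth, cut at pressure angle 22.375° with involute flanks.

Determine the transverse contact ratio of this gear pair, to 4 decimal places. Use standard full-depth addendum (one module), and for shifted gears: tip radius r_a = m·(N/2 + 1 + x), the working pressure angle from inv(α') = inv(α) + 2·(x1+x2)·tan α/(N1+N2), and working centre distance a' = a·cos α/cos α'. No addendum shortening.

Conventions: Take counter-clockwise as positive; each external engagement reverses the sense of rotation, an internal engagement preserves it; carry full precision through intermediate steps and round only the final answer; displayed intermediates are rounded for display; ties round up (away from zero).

class = single-mesh tooth geometry [involute pair 24T × 40T, m = 2.196]
base radii: r_b1 = 24.368016, r_b2 = 40.613361
tip radii: r_a1 = 28.548000, r_a2 = 46.116000
no profile shift: α' = α, a' = a
action lengths: √(r_a1²−r_b1²) = 14.872393, √(r_a2²−r_b2²) = 21.845832
base pitch p_b = π·m·cos α = 6.379532
CR = (14.872393 + 21.845832 − 70.272000·sin 22.37500°)/6.379532 = 1.562497
contact ratio ≈ 1.5625

1.5625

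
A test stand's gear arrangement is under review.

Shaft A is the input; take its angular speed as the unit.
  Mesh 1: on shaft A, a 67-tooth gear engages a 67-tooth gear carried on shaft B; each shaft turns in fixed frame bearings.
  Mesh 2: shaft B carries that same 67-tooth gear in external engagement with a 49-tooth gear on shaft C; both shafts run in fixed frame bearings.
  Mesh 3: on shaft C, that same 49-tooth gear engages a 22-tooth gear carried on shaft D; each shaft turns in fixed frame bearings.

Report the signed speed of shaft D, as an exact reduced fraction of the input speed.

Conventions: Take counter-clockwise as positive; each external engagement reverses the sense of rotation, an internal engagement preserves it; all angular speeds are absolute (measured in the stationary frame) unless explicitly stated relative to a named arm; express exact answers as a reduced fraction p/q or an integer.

3-mesh fixed-axis compound train (all bearings frame-fixed)
mesh 1 [67T→67T]: |ω|/ω_in = 1×67/67 = 1, sense flips to −
mesh 2 [67T→49T]: |ω|/ω_in = 1×67/49 = 67/49, sense flips to +
mesh 3 [49T→22T]: |ω|/ω_in = (67/49)×49/22 = 67/22, sense flips to −
signed output speed (× input speed) = -67/22

-67/22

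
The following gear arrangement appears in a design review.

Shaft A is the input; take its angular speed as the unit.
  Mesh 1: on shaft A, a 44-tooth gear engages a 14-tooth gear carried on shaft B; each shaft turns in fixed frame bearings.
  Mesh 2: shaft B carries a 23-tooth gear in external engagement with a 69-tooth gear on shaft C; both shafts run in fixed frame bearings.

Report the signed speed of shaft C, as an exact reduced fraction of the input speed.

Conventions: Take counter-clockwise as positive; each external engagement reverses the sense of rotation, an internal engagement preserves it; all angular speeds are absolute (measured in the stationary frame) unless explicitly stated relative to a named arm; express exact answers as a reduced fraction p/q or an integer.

22/21

2-mesh fixed-axis compound train (all bearings frame-fixed)
mesh 1 [44T→14T]: |ω|/ω_in = 1×44/14 = 22/7, sense flips to −
mesh 2 [23T→69T]: |ω|/ω_in = (22/7)×23/69 = 22/21, sense flips to +
signed output speed (× input speed) = 22/21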